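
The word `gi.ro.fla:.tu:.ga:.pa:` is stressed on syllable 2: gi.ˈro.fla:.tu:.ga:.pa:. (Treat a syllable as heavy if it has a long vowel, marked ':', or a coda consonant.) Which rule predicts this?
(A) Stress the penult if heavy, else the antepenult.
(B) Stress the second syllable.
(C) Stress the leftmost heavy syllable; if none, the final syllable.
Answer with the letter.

B

Rule A → syllable 5 (observed: 2).
Rule B → syllable 2 ✓.
Rule C → syllable 3 (observed: 2).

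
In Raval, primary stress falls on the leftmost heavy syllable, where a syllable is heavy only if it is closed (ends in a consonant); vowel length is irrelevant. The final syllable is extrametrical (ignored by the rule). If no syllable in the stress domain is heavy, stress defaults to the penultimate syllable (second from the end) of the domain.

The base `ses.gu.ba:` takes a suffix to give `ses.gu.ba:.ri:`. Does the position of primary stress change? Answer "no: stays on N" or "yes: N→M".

no: stays on 1

Base `ses.gu.ba:` (3 syllables):
  The final syllable (3, ba:) is extrametrical; the stress domain is syllables 1–2.
  Weights: 1 ses H, 2 gu L.
  Heavy syllables in the domain: 1. The leftmost is syllable 1 (ses).
  → primary stress on syllable 1.
Suffixed `ses.gu.ba:.ri:` (4 syllables):
  The final syllable (4, ri:) is extrametrical; the stress domain is syllables 1–3.
  Weights: 1 ses H, 2 gu L, 3 ba: L.
  Heavy syllables in the domain: 1. The leftmost is syllable 1 (ses).
  → primary stress on syllable 1.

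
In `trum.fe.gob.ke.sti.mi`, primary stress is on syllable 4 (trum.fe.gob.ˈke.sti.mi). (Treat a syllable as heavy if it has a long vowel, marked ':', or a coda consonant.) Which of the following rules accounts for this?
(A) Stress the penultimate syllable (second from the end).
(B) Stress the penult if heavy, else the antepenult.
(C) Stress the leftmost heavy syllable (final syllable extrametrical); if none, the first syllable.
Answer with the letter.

Rule A → syllable 5 (observed: 4).
Rule B → syllable 4 ✓.
Rule C → syllable 1 (observed: 4).

B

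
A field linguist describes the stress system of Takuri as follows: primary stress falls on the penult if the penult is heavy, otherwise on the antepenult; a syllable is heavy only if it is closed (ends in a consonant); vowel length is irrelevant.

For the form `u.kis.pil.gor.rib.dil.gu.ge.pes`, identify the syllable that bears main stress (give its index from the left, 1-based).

Weights: 7 gu L, 8 ge L, 9 pes H.
The penult (syllable 8, ge) is light, so stress falls on the antepenult (syllable 7, gu).
Primary stress: syllable 7 → u.kis.pil.gor.rib.dil.ˈgu.ge.pes.

7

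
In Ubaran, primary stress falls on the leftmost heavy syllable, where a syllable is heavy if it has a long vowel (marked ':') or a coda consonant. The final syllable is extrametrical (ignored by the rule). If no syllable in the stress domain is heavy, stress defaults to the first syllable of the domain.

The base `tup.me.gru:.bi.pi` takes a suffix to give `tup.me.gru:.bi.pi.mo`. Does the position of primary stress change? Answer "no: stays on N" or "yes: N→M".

Base `tup.me.gru:.bi.pi` (5 syllables):
  The final syllable (5, pi) is extrametrical; the stress domain is syllables 1–4.
  Weights: 1 tup H, 2 me L, 3 gru: H, 4 bi L.
  Heavy syllables in the domain: 1, 3. The leftmost is syllable 1 (tup).
  → primary stress on syllable 1.
Suffixed `tup.me.gru:.bi.pi.mo` (6 syllables):
  The final syllable (6, mo) is extrametrical; the stress domain is syllables 1–5.
  Weights: 1 tup H, 2 me L, 3 gru: H, 4 bi L, 5 pi L.
  Heavy syllables in the domain: 1, 3. The leftmost is syllable 1 (tup).
  → primary stress on syllable 1.

no: stays on 1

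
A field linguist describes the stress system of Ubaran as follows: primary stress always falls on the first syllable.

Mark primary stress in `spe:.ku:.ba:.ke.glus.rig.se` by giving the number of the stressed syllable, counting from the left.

The word has 7 syllables; the first syllable is syllable 1 (spe:).
Primary stress: syllable 1 → ˈspe:.ku:.ba:.ke.glus.rig.se.

1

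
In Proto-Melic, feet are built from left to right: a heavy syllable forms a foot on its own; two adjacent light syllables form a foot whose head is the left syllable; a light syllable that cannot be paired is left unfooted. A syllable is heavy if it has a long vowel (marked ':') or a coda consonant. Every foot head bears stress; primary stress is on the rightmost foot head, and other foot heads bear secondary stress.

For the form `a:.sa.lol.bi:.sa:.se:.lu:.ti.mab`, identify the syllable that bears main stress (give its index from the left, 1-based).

9

Weights: 1 a: H, 2 sa L, 3 lol H, 4 bi: H, 5 sa: H, 6 se: H, 7 lu: H, 8 ti L, 9 mab H.
Parse left to right (heavy = foot alone; LL = one foot; stranded L unfooted): (ˈa:) sa (ˈlol) (ˈbi:) (ˈsa:) (ˈse:) (ˈlu:) ti (ˈmab).
Foot heads: 1, 3, 4, 5, 6, 7, 9.
Primary stress on the rightmost head = syllable 9.
Primary stress: syllable 9 → a:.sa.lol.bi:.sa:.se:.lu:.ti.ˈmab.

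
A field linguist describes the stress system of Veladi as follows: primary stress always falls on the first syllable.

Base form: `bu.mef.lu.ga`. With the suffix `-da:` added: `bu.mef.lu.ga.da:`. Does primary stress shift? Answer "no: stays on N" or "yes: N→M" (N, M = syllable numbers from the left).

Base `bu.mef.lu.ga` (4 syllables):
  The word has 4 syllables; the first syllable is syllable 1 (bu).
  → primary stress on syllable 1.
Suffixed `bu.mef.lu.ga.da:` (5 syllables):
  The word has 5 syllables; the first syllable is syllable 1 (bu).
  → primary stress on syllable 1.

no: stays on 1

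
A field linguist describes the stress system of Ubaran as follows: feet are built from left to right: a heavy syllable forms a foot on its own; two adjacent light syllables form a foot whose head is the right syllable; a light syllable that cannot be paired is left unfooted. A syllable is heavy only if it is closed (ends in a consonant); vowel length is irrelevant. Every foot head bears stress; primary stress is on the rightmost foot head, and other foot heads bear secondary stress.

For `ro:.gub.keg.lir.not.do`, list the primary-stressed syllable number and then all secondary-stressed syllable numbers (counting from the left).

Weights: 1 ro: L, 2 gub H, 3 keg H, 4 lir H, 5 not H, 6 do L.
Parse left to right (heavy = foot alone; LL = one foot; stranded L unfooted): ro: (ˈgub) (ˈkeg) (ˈlir) (ˈnot) do.
Foot heads: 2, 3, 4, 5.
Primary stress on the rightmost head = syllable 5.
Secondary stress on 2, 3, 4: ro:.ˌgub.ˌkeg.ˌlir.ˈnot.do.

primary 5, secondary 2, 3, 4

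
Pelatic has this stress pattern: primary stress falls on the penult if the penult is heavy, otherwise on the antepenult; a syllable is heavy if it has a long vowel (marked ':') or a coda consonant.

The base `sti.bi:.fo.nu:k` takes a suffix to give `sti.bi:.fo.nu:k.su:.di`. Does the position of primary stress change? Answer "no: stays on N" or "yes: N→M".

Base `sti.bi:.fo.nu:k` (4 syllables):
  Weights: 2 bi: H, 3 fo L, 4 nu:k H.
  The penult (syllable 3, fo) is light, so stress falls on the antepenult (syllable 2, bi:).
  → primary stress on syllable 2.
Suffixed `sti.bi:.fo.nu:k.su:.di` (6 syllables):
  Weights: 4 nu:k H, 5 su: H, 6 di L.
  The penult (syllable 5, su:) is heavy, so it takes stress.
  → primary stress on syllable 5.

yes: 2→5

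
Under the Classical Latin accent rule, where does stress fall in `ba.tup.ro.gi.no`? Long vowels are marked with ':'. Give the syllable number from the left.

Classical Latin: stress the penult if heavy (long vowel or closed), else the antepenult.
Weights: 3 ro L, 4 gi L, 5 no L.
The penult (syllable 4, gi) is light, so stress falls on the antepenult (syllable 3, ro).
Stress on syllable 3: ba.tup.ˈro.gi.no.

3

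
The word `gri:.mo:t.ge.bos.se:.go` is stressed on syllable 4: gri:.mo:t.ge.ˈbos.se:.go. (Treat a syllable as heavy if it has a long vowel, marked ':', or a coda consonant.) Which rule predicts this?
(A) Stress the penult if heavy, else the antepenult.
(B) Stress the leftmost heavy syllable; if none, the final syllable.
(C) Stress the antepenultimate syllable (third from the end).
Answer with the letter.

C

Rule A → syllable 5 (observed: 4).
Rule B → syllable 1 (observed: 4).
Rule C → syllable 4 ✓.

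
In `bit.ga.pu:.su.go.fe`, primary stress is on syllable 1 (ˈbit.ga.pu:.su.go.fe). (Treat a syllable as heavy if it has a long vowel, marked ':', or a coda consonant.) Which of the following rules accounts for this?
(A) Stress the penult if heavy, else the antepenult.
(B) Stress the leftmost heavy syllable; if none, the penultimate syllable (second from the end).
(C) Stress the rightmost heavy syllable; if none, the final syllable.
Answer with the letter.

B

Rule A → syllable 4 (observed: 1).
Rule B → syllable 1 ✓.
Rule C → syllable 3 (observed: 1).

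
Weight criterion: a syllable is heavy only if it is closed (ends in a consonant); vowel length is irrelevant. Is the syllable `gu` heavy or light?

light

`gu`: short vowel, open (no coda). Open (no coda) → light.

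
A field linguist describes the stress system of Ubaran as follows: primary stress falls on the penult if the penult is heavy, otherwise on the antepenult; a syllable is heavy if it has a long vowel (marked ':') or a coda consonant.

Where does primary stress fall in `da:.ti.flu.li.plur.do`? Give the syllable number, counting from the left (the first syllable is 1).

Weights: 4 li L, 5 plur H, 6 do L.
The penult (syllable 5, plur) is heavy, so it takes stress.
Primary stress: syllable 5 → da:.ti.flu.li.ˈplur.do.

5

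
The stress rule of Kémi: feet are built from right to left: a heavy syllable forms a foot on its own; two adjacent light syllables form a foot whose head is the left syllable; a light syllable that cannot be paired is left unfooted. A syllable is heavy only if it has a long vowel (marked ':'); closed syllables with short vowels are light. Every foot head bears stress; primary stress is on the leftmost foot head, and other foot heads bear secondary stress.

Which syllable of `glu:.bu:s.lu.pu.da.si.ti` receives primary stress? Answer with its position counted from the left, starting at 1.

1

Weights: 1 glu: H, 2 bu:s H, 3 lu L, 4 pu L, 5 da L, 6 si L, 7 ti L.
Parse right to left (heavy = foot alone; LL = one foot; stranded L unfooted): (ˈglu:) (ˈbu:s) lu (ˈpu.da) (ˈsi.ti).
Foot heads: 1, 2, 4, 6.
Primary stress on the leftmost head = syllable 1.
Primary stress: syllable 1 → ˈglu:.bu:s.lu.pu.da.si.ti.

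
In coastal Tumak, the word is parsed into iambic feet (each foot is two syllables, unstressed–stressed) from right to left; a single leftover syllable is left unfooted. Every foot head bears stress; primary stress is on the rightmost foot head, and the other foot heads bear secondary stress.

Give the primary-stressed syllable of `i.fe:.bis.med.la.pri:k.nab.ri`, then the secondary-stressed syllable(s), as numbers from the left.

primary 8, secondary 2, 4, 6

Parse right to left into iambic (σˈσ) feet: (i.ˈfe:) (bis.ˈmed) (la.ˈpri:k) (nab.ˈri).
Foot heads (stressed positions): 2, 4, 6, 8.
End Rule Rightmost: primary stress on the rightmost head = syllable 8.
Secondary stress on 2, 4, 6: i.ˌfe:.bis.ˌmed.la.ˌpri:k.nab.ˈri.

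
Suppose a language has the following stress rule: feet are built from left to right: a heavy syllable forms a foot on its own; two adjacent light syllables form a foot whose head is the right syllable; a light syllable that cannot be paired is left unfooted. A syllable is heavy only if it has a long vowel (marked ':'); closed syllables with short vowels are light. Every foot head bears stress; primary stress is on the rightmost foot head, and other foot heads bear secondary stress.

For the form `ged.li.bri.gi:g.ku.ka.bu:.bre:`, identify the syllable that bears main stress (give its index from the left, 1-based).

Weights: 1 ged L, 2 li L, 3 bri L, 4 gi:g H, 5 ku L, 6 ka L, 7 bu: H, 8 bre: H.
Parse left to right (heavy = foot alone; LL = one foot; stranded L unfooted): (ged.ˈli) bri (ˈgi:g) (ku.ˈka) (ˈbu:) (ˈbre:).
Foot heads: 2, 4, 6, 7, 8.
Primary stress on the rightmost head = syllable 8.
Primary stress: syllable 8 → ged.li.bri.gi:g.ku.ka.bu:.ˈbre:.

8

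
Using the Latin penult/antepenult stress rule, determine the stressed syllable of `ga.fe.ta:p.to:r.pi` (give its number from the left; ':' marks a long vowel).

Classical Latin: stress the penult if heavy (long vowel or closed), else the antepenult.
Weights: 3 ta:p H, 4 to:r H, 5 pi L.
The penult (syllable 4, to:r) is heavy, so it takes stress.
Stress on syllable 4: ga.fe.ta:p.ˈto:r.pi.

4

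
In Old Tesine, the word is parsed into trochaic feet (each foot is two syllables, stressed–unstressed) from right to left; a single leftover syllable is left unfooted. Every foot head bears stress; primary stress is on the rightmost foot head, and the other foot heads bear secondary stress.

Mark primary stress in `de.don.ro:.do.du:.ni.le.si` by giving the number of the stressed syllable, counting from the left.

Parse right to left into trochaic (ˈσσ) feet: (ˈde.don) (ˈro:.do) (ˈdu:.ni) (ˈle.si).
Foot heads (stressed positions): 1, 3, 5, 7.
End Rule Rightmost: primary stress on the rightmost head = syllable 7.
Primary stress: syllable 7 → de.don.ro:.do.du:.ni.ˈle.si.

7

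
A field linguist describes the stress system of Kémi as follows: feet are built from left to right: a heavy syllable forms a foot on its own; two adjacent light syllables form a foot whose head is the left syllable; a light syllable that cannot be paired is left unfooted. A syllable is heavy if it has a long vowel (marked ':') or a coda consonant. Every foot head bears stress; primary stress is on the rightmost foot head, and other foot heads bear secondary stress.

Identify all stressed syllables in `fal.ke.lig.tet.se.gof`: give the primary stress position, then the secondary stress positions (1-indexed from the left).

primary 6, secondary 1, 3, 4

Weights: 1 fal H, 2 ke L, 3 lig H, 4 tet H, 5 se L, 6 gof H.
Parse left to right (heavy = foot alone; LL = one foot; stranded L unfooted): (ˈfal) ke (ˈlig) (ˈtet) se (ˈgof).
Foot heads: 1, 3, 4, 6.
Primary stress on the rightmost head = syllable 6.
Secondary stress on 1, 3, 4: ˌfal.ke.ˌlig.ˌtet.se.ˈgof.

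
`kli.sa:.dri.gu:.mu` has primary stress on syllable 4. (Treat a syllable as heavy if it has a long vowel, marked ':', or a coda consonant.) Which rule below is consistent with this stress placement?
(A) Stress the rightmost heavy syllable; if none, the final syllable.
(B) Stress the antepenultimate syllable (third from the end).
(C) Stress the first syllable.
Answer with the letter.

A

Rule A → syllable 4 ✓.
Rule B → syllable 3 (observed: 4).
Rule C → syllable 1 (observed: 4).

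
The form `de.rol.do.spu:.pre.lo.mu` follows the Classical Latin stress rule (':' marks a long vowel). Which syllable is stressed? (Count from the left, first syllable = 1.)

Classical Latin: stress the penult if heavy (long vowel or closed), else the antepenult.
Weights: 5 pre L, 6 lo L, 7 mu L.
The penult (syllable 6, lo) is light, so stress falls on the antepenult (syllable 5, pre).
Stress on syllable 5: de.rol.do.spu:.ˈpre.lo.mu.

5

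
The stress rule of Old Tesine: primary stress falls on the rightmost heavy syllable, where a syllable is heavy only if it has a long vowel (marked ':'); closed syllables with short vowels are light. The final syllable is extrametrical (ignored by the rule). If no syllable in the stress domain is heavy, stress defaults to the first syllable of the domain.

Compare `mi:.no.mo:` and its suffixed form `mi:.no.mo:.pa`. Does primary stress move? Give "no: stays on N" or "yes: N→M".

Base `mi:.no.mo:` (3 syllables):
  The final syllable (3, mo:) is extrametrical; the stress domain is syllables 1–2.
  Weights: 1 mi: H, 2 no L.
  Heavy syllables in the domain: 1. The rightmost is syllable 1 (mi:).
  → primary stress on syllable 1.
Suffixed `mi:.no.mo:.pa` (4 syllables):
  The final syllable (4, pa) is extrametrical; the stress domain is syllables 1–3.
  Weights: 1 mi: H, 2 no L, 3 mo: H.
  Heavy syllables in the domain: 1, 3. The rightmost is syllable 3 (mo:).
  → primary stress on syllable 3.

yes: 1→3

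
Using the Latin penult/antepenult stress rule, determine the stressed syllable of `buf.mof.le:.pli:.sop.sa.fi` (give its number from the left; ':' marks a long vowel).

5

Classical Latin: stress the penult if heavy (long vowel or closed), else the antepenult.
Weights: 5 sop H, 6 sa L, 7 fi L.
The penult (syllable 6, sa) is light, so stress falls on the antepenult (syllable 5, sop).
Stress on syllable 5: buf.mof.le:.pli:.ˈsop.sa.fi.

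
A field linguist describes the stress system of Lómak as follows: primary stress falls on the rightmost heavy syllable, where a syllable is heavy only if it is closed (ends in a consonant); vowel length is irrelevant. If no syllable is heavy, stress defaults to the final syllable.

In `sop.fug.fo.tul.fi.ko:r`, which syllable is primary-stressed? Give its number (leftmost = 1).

6

Weights: 1 sop H, 2 fug H, 3 fo L, 4 tul H, 5 fi L, 6 ko:r H.
Heavy syllables in the domain: 1, 2, 4, 6. The rightmost is syllable 6 (ko:r).
Primary stress: syllable 6 → sop.fug.fo.tul.fi.ˈko:r.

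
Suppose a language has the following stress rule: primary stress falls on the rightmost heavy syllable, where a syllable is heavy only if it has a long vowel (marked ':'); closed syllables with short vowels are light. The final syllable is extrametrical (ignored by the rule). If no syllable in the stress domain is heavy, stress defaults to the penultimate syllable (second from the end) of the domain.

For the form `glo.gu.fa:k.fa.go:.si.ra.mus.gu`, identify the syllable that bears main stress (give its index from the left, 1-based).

5

The final syllable (9, gu) is extrametrical; the stress domain is syllables 1–8.
Weights: 1 glo L, 2 gu L, 3 fa:k H, 4 fa L, 5 go: H, 6 si L, 7 ra L, 8 mus L.
Heavy syllables in the domain: 3, 5. The rightmost is syllable 5 (go:).
Primary stress: syllable 5 → glo.gu.fa:k.fa.ˈgo:.si.ra.mus.gu.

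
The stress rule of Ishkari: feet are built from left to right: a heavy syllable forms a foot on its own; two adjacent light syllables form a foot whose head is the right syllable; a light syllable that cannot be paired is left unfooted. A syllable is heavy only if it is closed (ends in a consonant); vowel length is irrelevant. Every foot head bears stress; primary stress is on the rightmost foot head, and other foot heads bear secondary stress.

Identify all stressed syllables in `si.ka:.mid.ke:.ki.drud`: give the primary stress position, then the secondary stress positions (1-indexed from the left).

primary 6, secondary 2, 3, 5

Weights: 1 si L, 2 ka: L, 3 mid H, 4 ke: L, 5 ki L, 6 drud H.
Parse left to right (heavy = foot alone; LL = one foot; stranded L unfooted): (si.ˈka:) (ˈmid) (ke:.ˈki) (ˈdrud).
Foot heads: 2, 3, 5, 6.
Primary stress on the rightmost head = syllable 6.
Secondary stress on 2, 3, 5: si.ˌka:.ˌmid.ke:.ˌki.ˈdrud.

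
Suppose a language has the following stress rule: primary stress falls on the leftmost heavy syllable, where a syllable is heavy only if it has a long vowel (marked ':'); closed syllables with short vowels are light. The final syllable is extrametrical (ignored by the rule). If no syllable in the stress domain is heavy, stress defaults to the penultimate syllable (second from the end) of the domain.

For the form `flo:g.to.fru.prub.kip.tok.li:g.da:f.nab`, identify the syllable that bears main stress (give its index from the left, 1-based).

The final syllable (9, nab) is extrametrical; the stress domain is syllables 1–8.
Weights: 1 flo:g H, 2 to L, 3 fru L, 4 prub L, 5 kip L, 6 tok L, 7 li:g H, 8 da:f H.
Heavy syllables in the domain: 1, 7, 8. The leftmost is syllable 1 (flo:g).
Primary stress: syllable 1 → ˈflo:g.to.fru.prub.kip.tok.li:g.da:f.nab.

1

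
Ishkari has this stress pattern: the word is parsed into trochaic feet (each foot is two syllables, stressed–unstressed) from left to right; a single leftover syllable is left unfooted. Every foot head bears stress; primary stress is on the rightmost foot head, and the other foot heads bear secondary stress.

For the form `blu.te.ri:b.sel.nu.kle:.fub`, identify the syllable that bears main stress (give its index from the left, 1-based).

5

Parse left to right into trochaic (ˈσσ) feet: (ˈblu.te) (ˈri:b.sel) (ˈnu.kle:) fub. Syllable 7 is left unfooted.
Foot heads (stressed positions): 1, 3, 5.
End Rule Rightmost: primary stress on the rightmost head = syllable 5.
Primary stress: syllable 5 → blu.te.ri:b.sel.ˈnu.kle:.fub.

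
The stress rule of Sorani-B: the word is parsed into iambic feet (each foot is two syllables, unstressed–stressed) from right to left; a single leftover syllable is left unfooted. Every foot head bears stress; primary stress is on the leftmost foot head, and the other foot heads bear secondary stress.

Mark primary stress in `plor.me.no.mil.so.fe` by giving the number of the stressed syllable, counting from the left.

2

Parse right to left into iambic (σˈσ) feet: (plor.ˈme) (no.ˈmil) (so.ˈfe).
Foot heads (stressed positions): 2, 4, 6.
End Rule Leftmost: primary stress on the leftmost head = syllable 2.
Primary stress: syllable 2 → plor.ˈme.no.mil.so.fe.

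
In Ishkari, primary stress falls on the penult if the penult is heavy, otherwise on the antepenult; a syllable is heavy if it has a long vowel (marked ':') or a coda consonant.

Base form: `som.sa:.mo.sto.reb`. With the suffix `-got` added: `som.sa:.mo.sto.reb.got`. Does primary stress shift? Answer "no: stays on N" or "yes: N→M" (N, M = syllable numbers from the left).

Base `som.sa:.mo.sto.reb` (5 syllables):
  Weights: 3 mo L, 4 sto L, 5 reb H.
  The penult (syllable 4, sto) is light, so stress falls on the antepenult (syllable 3, mo).
  → primary stress on syllable 3.
Suffixed `som.sa:.mo.sto.reb.got` (6 syllables):
  Weights: 4 sto L, 5 reb H, 6 got H.
  The penult (syllable 5, reb) is heavy, so it takes stress.
  → primary stress on syllable 5.

yes: 3→5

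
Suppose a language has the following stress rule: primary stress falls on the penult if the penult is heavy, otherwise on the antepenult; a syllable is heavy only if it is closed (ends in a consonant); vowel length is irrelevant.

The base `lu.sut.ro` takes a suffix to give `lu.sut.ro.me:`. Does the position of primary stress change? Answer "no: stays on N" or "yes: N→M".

no: stays on 2

Base `lu.sut.ro` (3 syllables):
  Weights: 1 lu L, 2 sut H, 3 ro L.
  The penult (syllable 2, sut) is heavy, so it takes stress.
  → primary stress on syllable 2.
Suffixed `lu.sut.ro.me:` (4 syllables):
  Weights: 2 sut H, 3 ro L, 4 me: L.
  The penult (syllable 3, ro) is light, so stress falls on the antepenult (syllable 2, sut).
  → primary stress on syllable 2.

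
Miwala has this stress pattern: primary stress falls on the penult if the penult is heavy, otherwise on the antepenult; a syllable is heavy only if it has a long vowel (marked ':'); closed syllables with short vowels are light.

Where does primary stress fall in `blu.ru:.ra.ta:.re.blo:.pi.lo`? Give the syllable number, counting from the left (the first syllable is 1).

6

Weights: 6 blo: H, 7 pi L, 8 lo L.
The penult (syllable 7, pi) is light, so stress falls on the antepenult (syllable 6, blo:).
Primary stress: syllable 6 → blu.ru:.ra.ta:.re.ˈblo:.pi.lo.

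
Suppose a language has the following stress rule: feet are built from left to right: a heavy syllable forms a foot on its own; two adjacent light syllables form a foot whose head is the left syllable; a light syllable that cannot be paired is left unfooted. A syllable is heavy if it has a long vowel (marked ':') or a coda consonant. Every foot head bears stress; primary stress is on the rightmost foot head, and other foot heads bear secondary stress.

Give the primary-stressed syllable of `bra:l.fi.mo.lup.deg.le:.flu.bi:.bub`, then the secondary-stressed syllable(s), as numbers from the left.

Weights: 1 bra:l H, 2 fi L, 3 mo L, 4 lup H, 5 deg H, 6 le: H, 7 flu L, 8 bi: H, 9 bub H.
Parse left to right (heavy = foot alone; LL = one foot; stranded L unfooted): (ˈbra:l) (ˈfi.mo) (ˈlup) (ˈdeg) (ˈle:) flu (ˈbi:) (ˈbub).
Foot heads: 1, 2, 4, 5, 6, 8, 9.
Primary stress on the rightmost head = syllable 9.
Secondary stress on 1, 2, 4, 5, 6, 8: ˌbra:l.ˌfi.mo.ˌlup.ˌdeg.ˌle:.flu.ˌbi:.ˈbub.

primary 9, secondary 1, 2, 4, 5, 6, 8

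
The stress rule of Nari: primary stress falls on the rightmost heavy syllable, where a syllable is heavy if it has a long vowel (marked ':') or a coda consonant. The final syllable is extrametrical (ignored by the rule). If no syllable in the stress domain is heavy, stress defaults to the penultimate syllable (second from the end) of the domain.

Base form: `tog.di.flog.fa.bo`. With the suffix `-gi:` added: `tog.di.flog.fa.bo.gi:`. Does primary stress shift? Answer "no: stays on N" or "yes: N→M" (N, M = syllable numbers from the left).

no: stays on 3

Base `tog.di.flog.fa.bo` (5 syllables):
  The final syllable (5, bo) is extrametrical; the stress domain is syllables 1–4.
  Weights: 1 tog H, 2 di L, 3 flog H, 4 fa L.
  Heavy syllables in the domain: 1, 3. The rightmost is syllable 3 (flog).
  → primary stress on syllable 3.
Suffixed `tog.di.flog.fa.bo.gi:` (6 syllables):
  The final syllable (6, gi:) is extrametrical; the stress domain is syllables 1–5.
  Weights: 1 tog H, 2 di L, 3 flog H, 4 fa L, 5 bo L.
  Heavy syllables in the domain: 1, 3. The rightmost is syllable 3 (flog).
  → primary stress on syllable 3.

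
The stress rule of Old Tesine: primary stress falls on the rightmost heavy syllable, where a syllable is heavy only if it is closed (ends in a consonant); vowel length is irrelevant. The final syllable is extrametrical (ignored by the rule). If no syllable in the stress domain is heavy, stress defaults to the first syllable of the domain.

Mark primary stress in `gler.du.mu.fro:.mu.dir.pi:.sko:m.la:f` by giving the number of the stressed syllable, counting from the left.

The final syllable (9, la:f) is extrametrical; the stress domain is syllables 1–8.
Weights: 1 gler H, 2 du L, 3 mu L, 4 fro: L, 5 mu L, 6 dir H, 7 pi: L, 8 sko:m H.
Heavy syllables in the domain: 1, 6, 8. The rightmost is syllable 8 (sko:m).
Primary stress: syllable 8 → gler.du.mu.fro:.mu.dir.pi:.ˈsko:m.la:f.

8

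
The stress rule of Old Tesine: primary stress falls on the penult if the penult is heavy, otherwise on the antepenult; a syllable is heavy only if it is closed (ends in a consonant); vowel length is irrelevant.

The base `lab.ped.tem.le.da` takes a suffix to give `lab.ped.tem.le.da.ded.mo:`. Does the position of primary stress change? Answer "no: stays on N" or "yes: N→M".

Base `lab.ped.tem.le.da` (5 syllables):
  Weights: 3 tem H, 4 le L, 5 da L.
  The penult (syllable 4, le) is light, so stress falls on the antepenult (syllable 3, tem).
  → primary stress on syllable 3.
Suffixed `lab.ped.tem.le.da.ded.mo:` (7 syllables):
  Weights: 5 da L, 6 ded H, 7 mo: L.
  The penult (syllable 6, ded) is heavy, so it takes stress.
  → primary stress on syllable 6.

yes: 3→6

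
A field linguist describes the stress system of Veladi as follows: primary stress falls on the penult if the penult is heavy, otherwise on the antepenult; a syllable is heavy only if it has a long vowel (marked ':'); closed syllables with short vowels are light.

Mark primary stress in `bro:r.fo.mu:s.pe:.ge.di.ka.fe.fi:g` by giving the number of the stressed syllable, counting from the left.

7

Weights: 7 ka L, 8 fe L, 9 fi:g H.
The penult (syllable 8, fe) is light, so stress falls on the antepenult (syllable 7, ka).
Primary stress: syllable 7 → bro:r.fo.mu:s.pe:.ge.di.ˈka.fe.fi:g.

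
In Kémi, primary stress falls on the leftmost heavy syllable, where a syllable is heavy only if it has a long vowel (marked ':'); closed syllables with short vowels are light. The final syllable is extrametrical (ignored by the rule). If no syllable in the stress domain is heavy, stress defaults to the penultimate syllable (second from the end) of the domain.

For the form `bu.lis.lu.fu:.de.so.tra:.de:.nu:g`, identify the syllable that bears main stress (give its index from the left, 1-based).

The final syllable (9, nu:g) is extrametrical; the stress domain is syllables 1–8.
Weights: 1 bu L, 2 lis L, 3 lu L, 4 fu: H, 5 de L, 6 so L, 7 tra: H, 8 de: H.
Heavy syllables in the domain: 4, 7, 8. The leftmost is syllable 4 (fu:).
Primary stress: syllable 4 → bu.lis.lu.ˈfu:.de.so.tra:.de:.nu:g.

4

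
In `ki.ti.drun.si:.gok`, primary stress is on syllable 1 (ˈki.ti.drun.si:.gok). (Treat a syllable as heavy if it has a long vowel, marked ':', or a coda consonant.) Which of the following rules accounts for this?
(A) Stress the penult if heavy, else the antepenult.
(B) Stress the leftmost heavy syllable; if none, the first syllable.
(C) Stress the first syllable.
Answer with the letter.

Rule A → syllable 4 (observed: 1).
Rule B → syllable 3 (observed: 1).
Rule C → syllable 1 ✓.

C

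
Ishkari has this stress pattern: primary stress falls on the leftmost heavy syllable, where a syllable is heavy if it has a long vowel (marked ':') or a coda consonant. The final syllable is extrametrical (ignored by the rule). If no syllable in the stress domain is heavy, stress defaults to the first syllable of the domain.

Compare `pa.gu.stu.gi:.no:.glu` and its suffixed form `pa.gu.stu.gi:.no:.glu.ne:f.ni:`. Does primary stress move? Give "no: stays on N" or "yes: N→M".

no: stays on 4

Base `pa.gu.stu.gi:.no:.glu` (6 syllables):
  The final syllable (6, glu) is extrametrical; the stress domain is syllables 1–5.
  Weights: 1 pa L, 2 gu L, 3 stu L, 4 gi: H, 5 no: H.
  Heavy syllables in the domain: 4, 5. The leftmost is syllable 4 (gi:).
  → primary stress on syllable 4.
Suffixed `pa.gu.stu.gi:.no:.glu.ne:f.ni:` (8 syllables):
  The final syllable (8, ni:) is extrametrical; the stress domain is syllables 1–7.
  Weights: 1 pa L, 2 gu L, 3 stu L, 4 gi: H, 5 no: H, 6 glu L, 7 ne:f H.
  Heavy syllables in the domain: 4, 5, 7. The leftmost is syllable 4 (gi:).
  → primary stress on syllable 4.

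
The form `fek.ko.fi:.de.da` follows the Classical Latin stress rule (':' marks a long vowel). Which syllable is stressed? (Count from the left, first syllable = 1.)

3

Classical Latin: stress the penult if heavy (long vowel or closed), else the antepenult.
Weights: 3 fi: H, 4 de L, 5 da L.
The penult (syllable 4, de) is light, so stress falls on the antepenult (syllable 3, fi:).
Stress on syllable 3: fek.ko.ˈfi:.de.da.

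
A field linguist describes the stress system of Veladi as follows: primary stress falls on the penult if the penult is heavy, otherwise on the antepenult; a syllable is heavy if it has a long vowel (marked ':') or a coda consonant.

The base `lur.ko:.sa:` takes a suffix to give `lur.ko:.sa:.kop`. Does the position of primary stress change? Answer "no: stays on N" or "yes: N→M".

Base `lur.ko:.sa:` (3 syllables):
  Weights: 1 lur H, 2 ko: H, 3 sa: H.
  The penult (syllable 2, ko:) is heavy, so it takes stress.
  → primary stress on syllable 2.
Suffixed `lur.ko:.sa:.kop` (4 syllables):
  Weights: 2 ko: H, 3 sa: H, 4 kop H.
  The penult (syllable 3, sa:) is heavy, so it takes stress.
  → primary stress on syllable 3.

yes: 2→3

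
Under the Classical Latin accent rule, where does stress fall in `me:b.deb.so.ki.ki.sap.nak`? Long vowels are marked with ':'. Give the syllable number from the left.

Classical Latin: stress the penult if heavy (long vowel or closed), else the antepenult.
Weights: 5 ki L, 6 sap H, 7 nak H.
The penult (syllable 6, sap) is heavy, so it takes stress.
Stress on syllable 6: me:b.deb.so.ki.ki.ˈsap.nak.

6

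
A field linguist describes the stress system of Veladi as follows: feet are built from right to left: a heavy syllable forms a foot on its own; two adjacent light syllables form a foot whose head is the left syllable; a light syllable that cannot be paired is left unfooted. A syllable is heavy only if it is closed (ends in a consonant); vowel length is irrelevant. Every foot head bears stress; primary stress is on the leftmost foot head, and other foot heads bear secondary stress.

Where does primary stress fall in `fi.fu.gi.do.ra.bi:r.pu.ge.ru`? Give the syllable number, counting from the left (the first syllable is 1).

2

Weights: 1 fi L, 2 fu L, 3 gi L, 4 do L, 5 ra L, 6 bi:r H, 7 pu L, 8 ge L, 9 ru L.
Parse right to left (heavy = foot alone; LL = one foot; stranded L unfooted): fi (ˈfu.gi) (ˈdo.ra) (ˈbi:r) pu (ˈge.ru).
Foot heads: 2, 4, 6, 8.
Primary stress on the leftmost head = syllable 2.
Primary stress: syllable 2 → fi.ˈfu.gi.do.ra.bi:r.pu.ge.ru.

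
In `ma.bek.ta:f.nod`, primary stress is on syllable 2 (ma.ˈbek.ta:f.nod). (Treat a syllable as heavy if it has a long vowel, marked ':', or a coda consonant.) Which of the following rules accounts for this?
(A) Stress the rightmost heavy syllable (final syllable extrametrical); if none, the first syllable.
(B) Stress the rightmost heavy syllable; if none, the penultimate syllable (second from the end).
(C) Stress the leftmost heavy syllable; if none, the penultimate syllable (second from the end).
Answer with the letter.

Rule A → syllable 3 (observed: 2).
Rule B → syllable 4 (observed: 2).
Rule C → syllable 2 ✓.

C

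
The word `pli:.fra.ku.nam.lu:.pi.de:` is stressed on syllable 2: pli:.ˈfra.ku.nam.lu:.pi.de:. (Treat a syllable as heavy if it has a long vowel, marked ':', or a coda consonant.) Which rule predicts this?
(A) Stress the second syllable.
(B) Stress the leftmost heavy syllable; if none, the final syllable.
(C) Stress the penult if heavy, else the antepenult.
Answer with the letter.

A

Rule A → syllable 2 ✓.
Rule B → syllable 1 (observed: 2).
Rule C → syllable 5 (observed: 2).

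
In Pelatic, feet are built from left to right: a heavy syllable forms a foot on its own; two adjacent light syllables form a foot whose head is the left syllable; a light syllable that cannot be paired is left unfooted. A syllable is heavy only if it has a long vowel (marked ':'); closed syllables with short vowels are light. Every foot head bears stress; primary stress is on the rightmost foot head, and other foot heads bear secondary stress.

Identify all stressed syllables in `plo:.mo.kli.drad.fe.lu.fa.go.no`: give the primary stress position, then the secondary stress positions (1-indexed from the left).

Weights: 1 plo: H, 2 mo L, 3 kli L, 4 drad L, 5 fe L, 6 lu L, 7 fa L, 8 go L, 9 no L.
Parse left to right (heavy = foot alone; LL = one foot; stranded L unfooted): (ˈplo:) (ˈmo.kli) (ˈdrad.fe) (ˈlu.fa) (ˈgo.no).
Foot heads: 1, 2, 4, 6, 8.
Primary stress on the rightmost head = syllable 8.
Secondary stress on 1, 2, 4, 6: ˌplo:.ˌmo.kli.ˌdrad.fe.ˌlu.fa.ˈgo.no.

primary 8, secondary 1, 2, 4, 6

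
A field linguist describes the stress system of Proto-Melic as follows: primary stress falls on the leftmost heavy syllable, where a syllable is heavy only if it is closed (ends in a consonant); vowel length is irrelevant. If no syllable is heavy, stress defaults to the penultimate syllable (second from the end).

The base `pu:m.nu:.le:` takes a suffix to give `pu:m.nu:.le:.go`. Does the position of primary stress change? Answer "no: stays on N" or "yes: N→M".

no: stays on 1

Base `pu:m.nu:.le:` (3 syllables):
  Weights: 1 pu:m H, 2 nu: L, 3 le: L.
  Heavy syllables in the domain: 1. The leftmost is syllable 1 (pu:m).
  → primary stress on syllable 1.
Suffixed `pu:m.nu:.le:.go` (4 syllables):
  Weights: 1 pu:m H, 2 nu: L, 3 le: L, 4 go L.
  Heavy syllables in the domain: 1. The leftmost is syllable 1 (pu:m).
  → primary stress on syllable 1.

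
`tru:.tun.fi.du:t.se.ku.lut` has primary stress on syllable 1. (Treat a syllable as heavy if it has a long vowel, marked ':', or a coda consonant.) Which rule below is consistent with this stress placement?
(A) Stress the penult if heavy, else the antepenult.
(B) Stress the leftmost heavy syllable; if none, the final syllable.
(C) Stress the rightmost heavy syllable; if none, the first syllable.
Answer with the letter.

B

Rule A → syllable 5 (observed: 1).
Rule B → syllable 1 ✓.
Rule C → syllable 7 (observed: 1).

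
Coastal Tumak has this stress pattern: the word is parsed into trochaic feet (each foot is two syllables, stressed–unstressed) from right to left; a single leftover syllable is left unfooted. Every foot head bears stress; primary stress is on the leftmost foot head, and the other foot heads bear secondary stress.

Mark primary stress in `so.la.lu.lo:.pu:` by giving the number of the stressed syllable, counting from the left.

2

Parse right to left into trochaic (ˈσσ) feet: so (ˈla.lu) (ˈlo:.pu:). Syllable 1 is left unfooted.
Foot heads (stressed positions): 2, 4.
End Rule Leftmost: primary stress on the leftmost head = syllable 2.
Primary stress: syllable 2 → so.ˈla.lu.lo:.pu:.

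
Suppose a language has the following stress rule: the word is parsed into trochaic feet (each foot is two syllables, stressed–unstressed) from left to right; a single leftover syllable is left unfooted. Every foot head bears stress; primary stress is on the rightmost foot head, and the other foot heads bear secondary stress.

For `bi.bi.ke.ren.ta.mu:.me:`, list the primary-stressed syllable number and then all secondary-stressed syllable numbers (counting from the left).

Parse left to right into trochaic (ˈσσ) feet: (ˈbi.bi) (ˈke.ren) (ˈta.mu:) me:. Syllable 7 is left unfooted.
Foot heads (stressed positions): 1, 3, 5.
End Rule Rightmost: primary stress on the rightmost head = syllable 5.
Secondary stress on 1, 3: ˌbi.bi.ˌke.ren.ˈta.mu:.me:.

primary 5, secondary 1, 3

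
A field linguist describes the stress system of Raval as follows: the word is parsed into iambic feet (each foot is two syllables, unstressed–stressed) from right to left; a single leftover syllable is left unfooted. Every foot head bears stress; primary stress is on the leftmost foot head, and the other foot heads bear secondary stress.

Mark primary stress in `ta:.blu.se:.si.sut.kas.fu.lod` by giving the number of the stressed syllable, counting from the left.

2

Parse right to left into iambic (σˈσ) feet: (ta:.ˈblu) (se:.ˈsi) (sut.ˈkas) (fu.ˈlod).
Foot heads (stressed positions): 2, 4, 6, 8.
End Rule Leftmost: primary stress on the leftmost head = syllable 2.
Primary stress: syllable 2 → ta:.ˈblu.se:.si.sut.kas.fu.lod.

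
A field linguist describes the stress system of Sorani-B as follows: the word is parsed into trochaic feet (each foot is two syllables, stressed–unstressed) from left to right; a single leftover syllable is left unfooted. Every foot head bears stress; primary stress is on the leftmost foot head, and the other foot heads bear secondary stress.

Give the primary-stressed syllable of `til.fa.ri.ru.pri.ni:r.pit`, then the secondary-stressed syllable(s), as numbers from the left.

primary 1, secondary 3, 5

Parse left to right into trochaic (ˈσσ) feet: (ˈtil.fa) (ˈri.ru) (ˈpri.ni:r) pit. Syllable 7 is left unfooted.
Foot heads (stressed positions): 1, 3, 5.
End Rule Leftmost: primary stress on the leftmost head = syllable 1.
Secondary stress on 3, 5: ˈtil.fa.ˌri.ru.ˌpri.ni:r.pit.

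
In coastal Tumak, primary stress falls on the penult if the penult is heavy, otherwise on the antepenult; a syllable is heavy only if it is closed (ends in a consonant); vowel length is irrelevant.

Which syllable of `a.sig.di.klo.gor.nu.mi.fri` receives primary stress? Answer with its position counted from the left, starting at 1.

Weights: 6 nu L, 7 mi L, 8 fri L.
The penult (syllable 7, mi) is light, so stress falls on the antepenult (syllable 6, nu).
Primary stress: syllable 6 → a.sig.di.klo.gor.ˈnu.mi.fri.

6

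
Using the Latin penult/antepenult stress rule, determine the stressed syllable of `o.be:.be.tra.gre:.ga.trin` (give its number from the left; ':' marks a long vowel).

5

Classical Latin: stress the penult if heavy (long vowel or closed), else the antepenult.
Weights: 5 gre: H, 6 ga L, 7 trin H.
The penult (syllable 6, ga) is light, so stress falls on the antepenult (syllable 5, gre:).
Stress on syllable 5: o.be:.be.tra.ˈgre:.ga.trin.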